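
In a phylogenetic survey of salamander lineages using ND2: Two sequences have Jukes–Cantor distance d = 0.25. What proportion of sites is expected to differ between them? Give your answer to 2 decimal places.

0.21

p = (3/4)(1 − e^(−4d/3)) = 0.75 × (1 − e^(-0.333333)) = 0.75 × (1 − 0.716532) = 0.212601.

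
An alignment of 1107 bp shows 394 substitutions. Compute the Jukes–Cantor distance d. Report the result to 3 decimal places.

p = 394/1107 ≈ 0.355917.
d = −(3/4) ln(1 − 4p/3) = −0.75 ln(1 − 0.474556) = −0.75 ln(0.525444)
  = −0.75 × (-0.643512) = 0.482634 substitutions/site.

0.483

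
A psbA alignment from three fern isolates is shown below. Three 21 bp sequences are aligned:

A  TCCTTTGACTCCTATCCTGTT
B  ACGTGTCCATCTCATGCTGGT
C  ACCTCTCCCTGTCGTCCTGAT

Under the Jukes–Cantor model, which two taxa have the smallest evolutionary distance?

A–B: 10/21 differ, p = 0.476, d = 0.756.
A–C: 9/21 differ, p = 0.429, d = 0.635.
B–C: 7/21 differ, p = 0.333, d = 0.441.
The smallest distance is between B and C.

B and C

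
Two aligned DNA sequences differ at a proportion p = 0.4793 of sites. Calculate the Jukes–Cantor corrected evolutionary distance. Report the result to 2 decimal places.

d = −(3/4) ln(1 − 4p/3) = −0.75 ln(1 − 0.639067) = −0.75 ln(0.360933)
  = −0.75 × (-1.019063) = 0.764297 substitutions/site.

0.76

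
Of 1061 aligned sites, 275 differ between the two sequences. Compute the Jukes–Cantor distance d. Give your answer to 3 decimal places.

p = 275/1061 ≈ 0.259189.
d = −(3/4) ln(1 − 4p/3) = −0.75 ln(1 − 0.345585) = −0.75 ln(0.654415)
  = −0.75 × (-0.424014) = 0.318011 substitutions/site.

0.318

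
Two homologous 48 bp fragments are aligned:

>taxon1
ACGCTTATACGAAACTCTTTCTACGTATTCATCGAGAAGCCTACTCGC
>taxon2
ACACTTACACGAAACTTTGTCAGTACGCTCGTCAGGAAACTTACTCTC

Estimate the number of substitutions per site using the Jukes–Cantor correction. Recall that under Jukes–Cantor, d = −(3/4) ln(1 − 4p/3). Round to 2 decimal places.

The sequences differ at 17 of 48 sites, so p = 17/48 ≈ 0.354167.
d = −(3/4) ln(1 − 4p/3) = −0.75 ln(1 − 0.472223) = −0.75 ln(0.527777)
  = −0.75 × (-0.639081) = 0.479311 substitutions/site.

0.48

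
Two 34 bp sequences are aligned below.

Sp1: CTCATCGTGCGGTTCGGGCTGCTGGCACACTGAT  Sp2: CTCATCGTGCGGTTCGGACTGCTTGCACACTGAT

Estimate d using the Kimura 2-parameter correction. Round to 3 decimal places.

Of 34 sites, 1 differences are transitions and 1 are transversions, so P = 1/34 ≈ 0.029412 and Q = 1/34 ≈ 0.029412.
Under the Kimura two-parameter model, d = −½ ln(1 − 2P − Q) − ¼ ln(1 − 2Q).
1 − 2P − Q = 0.911764, giving −½ ln(0.911764) = 0.046187.
1 − 2Q = 0.941176, giving −¼ ln(0.941176) = 0.015156.
d = 0.046187 + 0.015156 = 0.061343.

0.061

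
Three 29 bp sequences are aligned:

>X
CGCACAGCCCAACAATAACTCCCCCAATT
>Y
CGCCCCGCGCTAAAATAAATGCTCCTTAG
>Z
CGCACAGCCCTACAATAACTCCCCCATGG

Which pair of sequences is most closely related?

X–Y: 12/29 differ, p = 0.414, d = 0.602.
X–Z: 4/29 differ, p = 0.138, d = 0.152.
Y–Z: 9/29 differ, p = 0.310, d = 0.401.
The smallest distance is between X and Z.

X and Z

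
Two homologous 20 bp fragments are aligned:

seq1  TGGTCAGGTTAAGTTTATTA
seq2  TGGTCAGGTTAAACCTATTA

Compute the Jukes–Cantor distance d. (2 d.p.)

The sequences differ at 3 of 20 sites (13, 14, 15), so p = 3/20 = 0.15.
d = −(3/4) ln(1 − 4p/3) = −0.75 ln(1 − 0.2) = −0.75 ln(0.8)
  = −0.75 × (-0.223144) = 0.167358 substitutions/site.

0.17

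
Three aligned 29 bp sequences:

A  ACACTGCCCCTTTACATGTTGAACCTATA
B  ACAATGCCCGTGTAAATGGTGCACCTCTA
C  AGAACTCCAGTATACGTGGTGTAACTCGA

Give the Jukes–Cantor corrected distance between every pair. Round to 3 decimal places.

d(A,B) = 0.291, d(A,C) = 0.683, d(B,C) = 0.462

A–B: 7/29 sites differ → p ≈ 0.241379, d = −0.75 ln(1 − 0.321839) = 0.291278 ≈ 0.291.
A–C: 13/29 sites differ → p ≈ 0.448276, d = −0.75 ln(1 − 0.597701) = 0.682920 ≈ 0.683.
B–C: 10/29 sites differ → p ≈ 0.344828, d = −0.75 ln(1 − 0.459771) = 0.461822 ≈ 0.462.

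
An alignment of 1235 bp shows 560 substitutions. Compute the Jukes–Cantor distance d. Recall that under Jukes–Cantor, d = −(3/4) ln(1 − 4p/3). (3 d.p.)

p = 560/1235 ≈ 0.453441.
d = −(3/4) ln(1 − 4p/3) = −0.75 ln(1 − 0.604588) = −0.75 ln(0.395412)
  = −0.75 × (-0.927827) = 0.695870 substitutions/site.

0.696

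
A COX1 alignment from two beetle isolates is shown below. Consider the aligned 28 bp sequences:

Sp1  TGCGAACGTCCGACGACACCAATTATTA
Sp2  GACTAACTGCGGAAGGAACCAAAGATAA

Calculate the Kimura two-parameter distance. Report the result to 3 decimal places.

Of 28 sites, 2 differences are transitions and 10 are transversions, so P = 2/28 ≈ 0.071429 and Q = 10/28 ≈ 0.357143.
Under the Kimura two-parameter model, d = −½ ln(1 − 2P − Q) − ¼ ln(1 − 2Q).
1 − 2P − Q = 0.499999, giving −½ ln(0.499999) = 0.346575.
1 − 2Q = 0.285714, giving −¼ ln(0.285714) = 0.313191.
d = 0.346575 + 0.313191 = 0.659766.

0.660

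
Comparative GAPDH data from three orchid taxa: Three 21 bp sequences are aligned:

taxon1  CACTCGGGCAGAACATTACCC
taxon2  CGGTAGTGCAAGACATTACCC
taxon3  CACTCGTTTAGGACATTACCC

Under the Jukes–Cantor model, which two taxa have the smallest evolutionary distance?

taxon1–taxon2: 6/21 differ, p = 0.286, d = 0.360.
taxon1–taxon3: 4/21 differ, p = 0.190, d = 0.220.
taxon2–taxon3: 6/21 differ, p = 0.286, d = 0.360.
The smallest distance is between taxon1 and taxon3.

taxon1 and taxon3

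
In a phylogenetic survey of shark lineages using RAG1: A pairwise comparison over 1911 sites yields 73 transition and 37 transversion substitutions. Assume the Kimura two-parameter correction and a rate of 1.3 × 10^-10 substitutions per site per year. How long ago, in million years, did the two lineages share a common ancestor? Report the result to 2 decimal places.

231.55

P = 73/1911 ≈ 0.0382 and Q = 37/1911 ≈ 0.019362.
Under the Kimura two-parameter model, d = −½ ln(1 − 2P − Q) − ¼ ln(1 − 2Q).
1 − 2P − Q = 0.904238, giving −½ ln(0.904238) = 0.050331.
1 − 2Q = 0.961276, giving −¼ ln(0.961276) = 0.009873.
d = 0.050331 + 0.009873 = 0.060204.
Under a molecular clock d = 2μt, so t = d/(2μ) = 0.060204 / (2 × 1.3 × 10^-10) = 231.55 million years.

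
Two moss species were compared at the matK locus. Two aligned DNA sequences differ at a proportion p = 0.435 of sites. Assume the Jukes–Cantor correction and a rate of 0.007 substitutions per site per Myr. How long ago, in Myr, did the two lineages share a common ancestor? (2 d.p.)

d = −(3/4) ln(1 − 4p/3) = −0.75 ln(1 − 0.58) = −0.75 ln(0.42)
  = −0.75 × (-0.867501) = 0.650626 substitutions/site.
Under a molecular clock d = 2μt, so t = d/(2μ) = 0.650626 / (2 × 0.007) = 46.47 Myr.

46.47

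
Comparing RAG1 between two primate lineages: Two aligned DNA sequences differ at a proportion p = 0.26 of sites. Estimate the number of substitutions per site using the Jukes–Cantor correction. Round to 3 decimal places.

0.319

d = −(3/4) ln(1 − 4p/3) = −0.75 ln(1 − 0.346667) = −0.75 ln(0.653333)
  = −0.75 × (-0.425668) = 0.319251 substitutions/site.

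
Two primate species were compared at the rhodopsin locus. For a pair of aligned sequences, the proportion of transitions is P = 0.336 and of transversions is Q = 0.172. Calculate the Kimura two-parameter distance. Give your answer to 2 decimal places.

Under the Kimura two-parameter model, d = −½ ln(1 − 2P − Q) − ¼ ln(1 − 2Q).
1 − 2P − Q = 0.156, giving −½ ln(0.156) = 0.928950.
1 − 2Q = 0.656, giving −¼ ln(0.656) = 0.105399.
d = 0.928950 + 0.105399 = 1.034349.

1.03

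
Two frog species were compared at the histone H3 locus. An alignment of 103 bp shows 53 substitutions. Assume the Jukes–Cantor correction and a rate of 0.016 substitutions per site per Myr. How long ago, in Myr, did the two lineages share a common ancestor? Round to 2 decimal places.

p = 53/103 ≈ 0.514563.
d = −(3/4) ln(1 − 4p/3) = −0.75 ln(1 − 0.686084) = −0.75 ln(0.313916)
  = −0.75 × (-1.158630) = 0.868973 substitutions/site.
Under a molecular clock d = 2μt, so t = d/(2μ) = 0.868973 / (2 × 0.016) = 27.16 Myr.

27.16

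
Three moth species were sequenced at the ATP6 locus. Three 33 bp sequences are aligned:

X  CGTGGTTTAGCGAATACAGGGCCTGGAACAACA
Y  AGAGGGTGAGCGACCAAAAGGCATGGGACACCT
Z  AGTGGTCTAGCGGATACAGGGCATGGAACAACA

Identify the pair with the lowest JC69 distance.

X and Z

X–Y: 12/33 differ, p = 0.364, d = 0.497.
X–Z: 4/33 differ, p = 0.121, d = 0.132.
Y–Z: 12/33 differ, p = 0.364, d = 0.497.
The smallest distance is between X and Z.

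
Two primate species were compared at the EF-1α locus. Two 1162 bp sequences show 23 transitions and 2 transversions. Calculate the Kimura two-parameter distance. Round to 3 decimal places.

P = 23/1162 ≈ 0.019793 and Q = 2/1162 ≈ 0.001721.
Under the Kimura two-parameter model, d = −½ ln(1 − 2P − Q) − ¼ ln(1 − 2Q).
1 − 2P − Q = 0.958693, giving −½ ln(0.958693) = 0.021092.
1 − 2Q = 0.996558, giving −¼ ln(0.996558) = 0.000862.
d = 0.021092 + 0.000862 = 0.021954.

0.022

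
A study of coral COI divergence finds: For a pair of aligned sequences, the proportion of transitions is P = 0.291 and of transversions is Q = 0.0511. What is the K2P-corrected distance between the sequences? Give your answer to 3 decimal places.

0.528

Under the Kimura two-parameter model, d = −½ ln(1 − 2P − Q) − ¼ ln(1 − 2Q).
1 − 2P − Q = 0.3669, giving −½ ln(0.3669) = 0.501333.
1 − 2Q = 0.8978, giving −¼ ln(0.8978) = 0.026952.
d = 0.501333 + 0.026952 = 0.528285.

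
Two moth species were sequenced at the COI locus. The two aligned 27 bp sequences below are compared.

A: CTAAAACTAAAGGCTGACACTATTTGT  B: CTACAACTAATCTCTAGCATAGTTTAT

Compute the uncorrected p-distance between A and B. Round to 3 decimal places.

0.370

The sequences differ at 10 of 27 positions (sites 4, 11, 12, 13, 16, 17, 20, 21, 22, 26).
p = 10/27 = 0.370370… ≈ 0.370 (to 3 d.p.).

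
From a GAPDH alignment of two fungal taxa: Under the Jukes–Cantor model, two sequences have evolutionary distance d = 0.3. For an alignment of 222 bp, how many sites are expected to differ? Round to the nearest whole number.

Invert JC69: p = (3/4)(1 − e^(−4d/3)) = 0.75 × (1 − e^(-0.4)) = 0.75 × (1 − 0.670320) = 0.247260.
Expected differing sites = pL ≈ 0.247260 × 222 = 54.89172 ≈ 55.

55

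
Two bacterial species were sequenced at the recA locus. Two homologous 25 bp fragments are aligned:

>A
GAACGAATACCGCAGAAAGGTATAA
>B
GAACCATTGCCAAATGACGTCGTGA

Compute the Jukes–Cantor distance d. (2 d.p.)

0.77

The sequences differ at 12 of 25 sites, so p = 12/25 = 0.48.
d = −(3/4) ln(1 − 4p/3) = −0.75 ln(1 − 0.64) = −0.75 ln(0.36)
  = −0.75 × (-1.021651) = 0.766238 substitutions/site.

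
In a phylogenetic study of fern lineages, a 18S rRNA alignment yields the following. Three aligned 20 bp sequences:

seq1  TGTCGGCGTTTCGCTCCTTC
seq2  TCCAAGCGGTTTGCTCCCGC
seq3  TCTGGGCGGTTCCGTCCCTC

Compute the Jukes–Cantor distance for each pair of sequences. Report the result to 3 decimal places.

seq1–seq2: 8/20 sites differ → p = 0.4, d = −0.75 ln(1 − 0.533333) = 0.571605 ≈ 0.572.
seq1–seq3: 6/20 sites differ → p = 0.3, d = −0.75 ln(1 − 0.4) = 0.383119 ≈ 0.383.
seq2–seq3: 7/20 sites differ → p = 0.35, d = −0.75 ln(1 − 0.466667) = 0.471457 ≈ 0.471.

d(seq1,seq2) = 0.572, d(seq1,seq3) = 0.383, d(seq2,seq3) = 0.471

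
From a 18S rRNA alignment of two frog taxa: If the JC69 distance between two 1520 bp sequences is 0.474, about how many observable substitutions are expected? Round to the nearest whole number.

534

Invert JC69: p = (3/4)(1 − e^(−4d/3)) = 0.75 × (1 − e^(-0.632)) = 0.75 × (1 − 0.531528) = 0.351354.
Expected differing sites = pL ≈ 0.351354 × 1520 = 534.05808 ≈ 534.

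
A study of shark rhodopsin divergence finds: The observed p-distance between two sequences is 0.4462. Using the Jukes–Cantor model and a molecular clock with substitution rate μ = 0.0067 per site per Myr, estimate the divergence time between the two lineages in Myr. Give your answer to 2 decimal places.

d = −(3/4) ln(1 − 4p/3) = −0.75 ln(1 − 0.594933) = −0.75 ln(0.405067)
  = −0.75 × (-0.903703) = 0.677777 substitutions/site.
Under a molecular clock d = 2μt, so t = d/(2μ) = 0.677777 / (2 × 0.0067) = 50.58 Myr.

50.58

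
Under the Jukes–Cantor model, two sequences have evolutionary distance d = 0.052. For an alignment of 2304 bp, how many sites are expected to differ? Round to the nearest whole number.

Invert JC69: p = (3/4)(1 − e^(−4d/3)) = 0.75 × (1 − e^(-0.069333)) = 0.75 × (1 − 0.933016) = 0.050238.
Expected differing sites = pL ≈ 0.050238 × 2304 = 115.748352 ≈ 116.

116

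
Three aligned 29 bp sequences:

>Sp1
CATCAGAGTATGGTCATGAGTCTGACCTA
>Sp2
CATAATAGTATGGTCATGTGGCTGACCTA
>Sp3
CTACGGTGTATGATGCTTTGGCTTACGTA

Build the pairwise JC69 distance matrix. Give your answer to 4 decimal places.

Sp1–Sp2: 4/29 sites differ → p ≈ 0.137931, d = −0.75 ln(1 − 0.183908) = 0.152421 ≈ 0.1524.
Sp1–Sp3: 12/29 sites differ → p ≈ 0.413793, d = −0.75 ln(1 − 0.551724) = 0.601760 ≈ 0.6018.
Sp2–Sp3: 12/29 sites differ → p ≈ 0.413793, d = −0.75 ln(1 − 0.551724) = 0.601760 ≈ 0.6018.

d(Sp1,Sp2) = 0.1524, d(Sp1,Sp3) = 0.6018, d(Sp2,Sp3) = 0.6018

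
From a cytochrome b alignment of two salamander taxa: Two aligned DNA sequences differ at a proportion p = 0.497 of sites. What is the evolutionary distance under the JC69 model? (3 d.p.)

d = −(3/4) ln(1 − 4p/3) = −0.75 ln(1 − 0.662667) = −0.75 ln(0.337333)
  = −0.75 × (-1.086685) = 0.815014 substitutions/site.

0.815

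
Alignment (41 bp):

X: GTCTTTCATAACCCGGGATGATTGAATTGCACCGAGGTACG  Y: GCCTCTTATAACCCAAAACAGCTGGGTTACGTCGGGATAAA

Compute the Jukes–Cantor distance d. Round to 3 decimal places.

0.722

The sequences differ at 19 of 41 sites, so p = 19/41 ≈ 0.463415.
d = −(3/4) ln(1 − 4p/3) = −0.75 ln(1 − 0.617887) = −0.75 ln(0.382113)
  = −0.75 × (-0.962039) = 0.721529 substitutions/site.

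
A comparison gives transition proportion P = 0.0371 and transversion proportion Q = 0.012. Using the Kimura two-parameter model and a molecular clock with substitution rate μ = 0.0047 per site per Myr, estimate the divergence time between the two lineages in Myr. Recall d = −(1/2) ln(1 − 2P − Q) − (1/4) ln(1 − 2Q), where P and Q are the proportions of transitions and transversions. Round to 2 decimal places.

5.44

Under the Kimura two-parameter model, d = −½ ln(1 − 2P − Q) − ¼ ln(1 − 2Q).
1 − 2P − Q = 0.9138, giving −½ ln(0.9138) = 0.045072.
1 − 2Q = 0.976, giving −¼ ln(0.976) = 0.006073.
d = 0.045072 + 0.006073 = 0.051145.
Under a molecular clock d = 2μt, so t = d/(2μ) = 0.051145 / (2 × 0.0047) = 5.44 Myr.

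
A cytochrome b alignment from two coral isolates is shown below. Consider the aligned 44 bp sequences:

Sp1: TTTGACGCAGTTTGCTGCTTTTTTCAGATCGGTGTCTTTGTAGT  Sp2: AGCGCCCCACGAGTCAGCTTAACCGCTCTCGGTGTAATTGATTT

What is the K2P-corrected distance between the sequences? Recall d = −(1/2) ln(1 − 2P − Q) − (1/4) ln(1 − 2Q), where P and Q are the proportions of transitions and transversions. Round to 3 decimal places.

Of 44 sites, 3 differences are transitions and 21 are transversions, so P = 3/44 ≈ 0.068182 and Q = 21/44 ≈ 0.477273.
Under the Kimura two-parameter model, d = −½ ln(1 − 2P − Q) − ¼ ln(1 − 2Q).
1 − 2P − Q = 0.386363, giving −½ ln(0.386363) = 0.475489.
1 − 2Q = 0.045454, giving −¼ ln(0.045454) = 0.772764.
d = 0.475489 + 0.772764 = 1.248253.

1.248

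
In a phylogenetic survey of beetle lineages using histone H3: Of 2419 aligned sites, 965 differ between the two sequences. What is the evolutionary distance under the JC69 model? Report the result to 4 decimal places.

p = 965/2419 ≈ 0.398925.
d = −(3/4) ln(1 − 4p/3) = −0.75 ln(1 − 0.5319) = −0.75 ln(0.4681)
  = −0.75 × (-0.759073) = 0.569305 substitutions/site.

0.5693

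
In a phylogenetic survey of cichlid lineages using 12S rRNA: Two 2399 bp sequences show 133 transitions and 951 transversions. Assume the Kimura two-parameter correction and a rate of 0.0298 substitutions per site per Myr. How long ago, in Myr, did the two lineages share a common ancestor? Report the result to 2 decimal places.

P = 133/2399 ≈ 0.05544 and Q = 951/2399 ≈ 0.396415.
Under the Kimura two-parameter model, d = −½ ln(1 − 2P − Q) − ¼ ln(1 − 2Q).
1 − 2P − Q = 0.492705, giving −½ ln(0.492705) = 0.353922.
1 − 2Q = 0.20717, giving −¼ ln(0.20717) = 0.393554.
d = 0.353922 + 0.393554 = 0.747476.
Under a molecular clock d = 2μt, so t = d/(2μ) = 0.747476 / (2 × 0.0298) = 12.54 Myr.

12.54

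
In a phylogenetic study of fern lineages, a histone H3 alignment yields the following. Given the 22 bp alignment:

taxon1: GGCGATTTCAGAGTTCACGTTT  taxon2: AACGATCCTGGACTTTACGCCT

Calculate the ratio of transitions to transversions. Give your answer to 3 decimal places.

Transitions are A↔G and C↔T; transversions are all other mismatches.
Transitions: 9. Transversions: 1.
R = 9/1 = 9.000.

9.000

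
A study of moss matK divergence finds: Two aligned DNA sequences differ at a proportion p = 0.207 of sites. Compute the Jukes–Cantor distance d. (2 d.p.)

d = −(3/4) ln(1 − 4p/3) = −0.75 ln(1 − 0.276) = −0.75 ln(0.724)
  = −0.75 × (-0.322964) = 0.242223 substitutions/site.

0.24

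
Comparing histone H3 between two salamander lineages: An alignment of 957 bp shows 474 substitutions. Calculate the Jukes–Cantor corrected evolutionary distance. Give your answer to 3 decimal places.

0.810

p = 474/957 ≈ 0.495298.
d = −(3/4) ln(1 − 4p/3) = −0.75 ln(1 − 0.660397) = −0.75 ln(0.339603)
  = −0.75 × (-1.079978) = 0.809984 substitutions/site.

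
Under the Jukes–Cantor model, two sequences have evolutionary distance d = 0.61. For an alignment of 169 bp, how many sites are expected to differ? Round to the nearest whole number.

71

Invert JC69: p = (3/4)(1 − e^(−4d/3)) = 0.75 × (1 − e^(-0.813333)) = 0.75 × (1 − 0.443378) = 0.417467.
Expected differing sites = pL ≈ 0.417467 × 169 = 70.551923 ≈ 71.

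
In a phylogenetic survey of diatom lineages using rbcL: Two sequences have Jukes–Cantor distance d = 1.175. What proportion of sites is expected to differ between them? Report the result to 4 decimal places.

p = (3/4)(1 − e^(−4d/3)) = 0.75 × (1 − e^(-1.566667)) = 0.75 × (1 − 0.208740) = 0.593445.

0.5934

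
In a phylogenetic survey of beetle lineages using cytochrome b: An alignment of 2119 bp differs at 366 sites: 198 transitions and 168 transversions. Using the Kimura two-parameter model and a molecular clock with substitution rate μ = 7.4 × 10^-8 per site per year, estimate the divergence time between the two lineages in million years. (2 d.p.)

P = 198/2119 ≈ 0.09344 and Q = 168/2119 ≈ 0.079283.
Under the Kimura two-parameter model, d = −½ ln(1 − 2P − Q) − ¼ ln(1 − 2Q).
1 − 2P − Q = 0.733837, giving −½ ln(0.733837) = 0.154734.
1 − 2Q = 0.841434, giving −¼ ln(0.841434) = 0.043162.
d = 0.154734 + 0.043162 = 0.197896.
Under a molecular clock d = 2μt, so t = d/(2μ) = 0.197896 / (2 × 7.4 × 10^-8) = 1.34 million years.

1.34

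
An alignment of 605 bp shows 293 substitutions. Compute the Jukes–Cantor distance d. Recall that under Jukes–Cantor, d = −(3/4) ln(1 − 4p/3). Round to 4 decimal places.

0.7783

p = 293/605 ≈ 0.484298.
d = −(3/4) ln(1 − 4p/3) = −0.75 ln(1 − 0.645731) = −0.75 ln(0.354269)
  = −0.75 × (-1.037699) = 0.778274 substitutions/site.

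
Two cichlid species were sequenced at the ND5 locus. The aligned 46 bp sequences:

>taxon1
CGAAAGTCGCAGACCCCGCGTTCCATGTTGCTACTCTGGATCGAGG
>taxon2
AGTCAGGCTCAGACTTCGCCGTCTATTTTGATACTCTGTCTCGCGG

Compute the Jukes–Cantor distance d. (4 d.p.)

0.4279

The sequences differ at 15 of 46 sites, so p = 15/46 ≈ 0.326087.
d = −(3/4) ln(1 − 4p/3) = −0.75 ln(1 − 0.434783) = −0.75 ln(0.565217)
  = −0.75 × (-0.570546) = 0.427910 substitutions/site.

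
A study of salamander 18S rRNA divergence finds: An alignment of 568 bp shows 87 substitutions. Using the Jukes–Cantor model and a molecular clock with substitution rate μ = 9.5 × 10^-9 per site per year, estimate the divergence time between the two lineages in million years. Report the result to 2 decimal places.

9.02

p = 87/568 ≈ 0.153169.
d = −(3/4) ln(1 − 4p/3) = −0.75 ln(1 − 0.204225) = −0.75 ln(0.795775)
  = −0.75 × (-0.228439) = 0.171329 substitutions/site.
Under a molecular clock d = 2μt, so t = d/(2μ) = 0.171329 / (2 × 9.5 × 10^-9) = 9.02 million years.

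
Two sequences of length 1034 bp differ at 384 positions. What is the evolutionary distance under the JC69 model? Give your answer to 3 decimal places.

p = 384/1034 ≈ 0.371373.
d = −(3/4) ln(1 − 4p/3) = −0.75 ln(1 − 0.495164) = −0.75 ln(0.504836)
  = −0.75 × (-0.683522) = 0.512642 substitutions/site.

0.513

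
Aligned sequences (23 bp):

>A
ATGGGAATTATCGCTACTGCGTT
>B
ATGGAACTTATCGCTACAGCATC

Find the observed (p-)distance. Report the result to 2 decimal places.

The sequences differ at 5 of 23 positions (sites 5, 7, 18, 21, 23).
p = 5/23 = 0.217391… ≈ 0.22 (to 2 d.p.).

0.22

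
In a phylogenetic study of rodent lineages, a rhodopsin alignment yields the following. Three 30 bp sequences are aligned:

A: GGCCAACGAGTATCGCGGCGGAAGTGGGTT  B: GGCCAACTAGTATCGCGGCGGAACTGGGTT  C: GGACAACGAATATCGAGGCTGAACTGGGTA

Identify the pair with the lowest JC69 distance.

A and B

A–B: 2/30 differ, p = 0.067, d = 0.070.
A–C: 6/30 differ, p = 0.200, d = 0.233.
B–C: 6/30 differ, p = 0.200, d = 0.233.
The smallest distance is between A and B.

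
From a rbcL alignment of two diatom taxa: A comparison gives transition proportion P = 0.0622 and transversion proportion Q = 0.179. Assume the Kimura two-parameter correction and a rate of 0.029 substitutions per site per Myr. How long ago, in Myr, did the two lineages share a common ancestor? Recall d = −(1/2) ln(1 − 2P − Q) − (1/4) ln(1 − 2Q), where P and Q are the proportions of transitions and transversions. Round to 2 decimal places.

Under the Kimura two-parameter model, d = −½ ln(1 − 2P − Q) − ¼ ln(1 − 2Q).
1 − 2P − Q = 0.6966, giving −½ ln(0.6966) = 0.180772.
1 − 2Q = 0.642, giving −¼ ln(0.642) = 0.110792.
d = 0.180772 + 0.110792 = 0.291564.
Under a molecular clock d = 2μt, so t = d/(2μ) = 0.291564 / (2 × 0.029) = 5.03 Myr.

5.03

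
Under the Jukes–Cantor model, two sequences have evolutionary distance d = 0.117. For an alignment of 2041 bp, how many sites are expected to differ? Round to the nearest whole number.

221

Invert JC69: p = (3/4)(1 − e^(−4d/3)) = 0.75 × (1 − e^(-0.156)) = 0.75 × (1 − 0.855559) = 0.108331.
Expected differing sites = pL ≈ 0.108331 × 2041 = 221.103571 ≈ 221.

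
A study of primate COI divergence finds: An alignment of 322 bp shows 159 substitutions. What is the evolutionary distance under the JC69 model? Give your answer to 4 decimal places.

p = 159/322 ≈ 0.493789.
d = −(3/4) ln(1 − 4p/3) = −0.75 ln(1 − 0.658385) = −0.75 ln(0.341615)
  = −0.75 × (-1.074071) = 0.805553 substitutions/site.

0.8056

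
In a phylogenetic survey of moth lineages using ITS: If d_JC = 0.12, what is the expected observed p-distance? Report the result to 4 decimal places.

0.1109

p = (3/4)(1 − e^(−4d/3)) = 0.75 × (1 − e^(-0.16)) = 0.75 × (1 − 0.852144) = 0.110892.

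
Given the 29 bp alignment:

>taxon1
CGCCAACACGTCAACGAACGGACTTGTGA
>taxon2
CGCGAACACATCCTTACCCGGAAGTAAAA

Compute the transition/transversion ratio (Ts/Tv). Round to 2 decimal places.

0.63

Transitions are A↔G and C↔T; transversions are all other mismatches.
Transitions: 5. Transversions: 8.
R = 5/8 = 0.625 ≈ 0.63 (to 2 d.p.).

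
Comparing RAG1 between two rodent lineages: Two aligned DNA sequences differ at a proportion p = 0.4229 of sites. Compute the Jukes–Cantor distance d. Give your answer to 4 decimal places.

0.6224

d = −(3/4) ln(1 − 4p/3) = −0.75 ln(1 − 0.563867) = −0.75 ln(0.436133)
  = −0.75 × (-0.829808) = 0.622356 substitutions/site.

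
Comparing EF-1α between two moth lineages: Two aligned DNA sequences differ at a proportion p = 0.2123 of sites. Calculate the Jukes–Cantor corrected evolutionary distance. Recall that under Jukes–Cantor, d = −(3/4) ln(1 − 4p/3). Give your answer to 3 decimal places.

d = −(3/4) ln(1 − 4p/3) = −0.75 ln(1 − 0.283067) = −0.75 ln(0.716933)
  = −0.75 × (-0.332773) = 0.249580 substitutions/site.

0.250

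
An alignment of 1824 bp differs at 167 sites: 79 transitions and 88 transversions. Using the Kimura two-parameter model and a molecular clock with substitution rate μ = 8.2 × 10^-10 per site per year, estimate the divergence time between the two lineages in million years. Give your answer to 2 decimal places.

P = 79/1824 ≈ 0.043311 and Q = 88/1824 ≈ 0.048246.
Under the Kimura two-parameter model, d = −½ ln(1 − 2P − Q) − ¼ ln(1 − 2Q).
1 − 2P − Q = 0.865132, giving −½ ln(0.865132) = 0.072437.
1 − 2Q = 0.903508, giving −¼ ln(0.903508) = 0.025368.
d = 0.072437 + 0.025368 = 0.097805.
Under a molecular clock d = 2μt, so t = d/(2μ) = 0.097805 / (2 × 8.2 × 10^-10) = 59.64 million years.

59.64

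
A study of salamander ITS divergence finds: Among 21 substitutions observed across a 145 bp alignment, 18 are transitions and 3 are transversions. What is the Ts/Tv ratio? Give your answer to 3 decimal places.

R = 18/3 = 6.000.

6.000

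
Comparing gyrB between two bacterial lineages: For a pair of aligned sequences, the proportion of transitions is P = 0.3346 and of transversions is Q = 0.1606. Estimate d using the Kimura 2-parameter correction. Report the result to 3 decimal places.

Under the Kimura two-parameter model, d = −½ ln(1 − 2P − Q) − ¼ ln(1 − 2Q).
1 − 2P − Q = 0.1702, giving −½ ln(0.1702) = 0.885391.
1 − 2Q = 0.6788, giving −¼ ln(0.6788) = 0.096857.
d = 0.885391 + 0.096857 = 0.982248.

0.982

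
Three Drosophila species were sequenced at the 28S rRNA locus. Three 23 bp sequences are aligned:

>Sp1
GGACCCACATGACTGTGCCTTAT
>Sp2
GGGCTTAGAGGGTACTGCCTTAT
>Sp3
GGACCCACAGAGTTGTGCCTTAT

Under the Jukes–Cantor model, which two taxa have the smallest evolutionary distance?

Sp1 and Sp3

Sp1–Sp2: 9/23 differ, p = 0.391, d = 0.553.
Sp1–Sp3: 4/23 differ, p = 0.174, d = 0.198.
Sp2–Sp3: 7/23 differ, p = 0.304, d = 0.390.
The smallest distance is between Sp1 and Sp3.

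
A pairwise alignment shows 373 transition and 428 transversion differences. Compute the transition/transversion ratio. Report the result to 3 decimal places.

0.871

R = 373/428 = 0.871495… ≈ 0.871 (to 3 d.p.).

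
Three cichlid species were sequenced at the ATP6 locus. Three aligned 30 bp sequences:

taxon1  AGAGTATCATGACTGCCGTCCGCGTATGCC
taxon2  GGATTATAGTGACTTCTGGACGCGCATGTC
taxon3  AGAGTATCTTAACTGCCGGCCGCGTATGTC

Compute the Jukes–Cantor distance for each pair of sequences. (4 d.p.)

d(taxon1,taxon2) = 0.4408, d(taxon1,taxon3) = 0.1468, d(taxon2,taxon3) = 0.3831

taxon1–taxon2: 10/30 sites differ → p ≈ 0.333333, d = −0.75 ln(1 − 0.444444) = 0.440839 ≈ 0.4408.
taxon1–taxon3: 4/30 sites differ → p ≈ 0.133333, d = −0.75 ln(1 − 0.177777) = 0.146808 ≈ 0.1468.
taxon2–taxon3: 9/30 sites differ → p = 0.3, d = −0.75 ln(1 − 0.4) = 0.383119 ≈ 0.3831.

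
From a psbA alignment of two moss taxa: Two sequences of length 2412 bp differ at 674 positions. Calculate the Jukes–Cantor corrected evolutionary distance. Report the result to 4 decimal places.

0.3496

p = 674/2412 ≈ 0.279436.
d = −(3/4) ln(1 − 4p/3) = −0.75 ln(1 − 0.372581) = −0.75 ln(0.627419)
  = −0.75 × (-0.466141) = 0.349606 substitutions/site.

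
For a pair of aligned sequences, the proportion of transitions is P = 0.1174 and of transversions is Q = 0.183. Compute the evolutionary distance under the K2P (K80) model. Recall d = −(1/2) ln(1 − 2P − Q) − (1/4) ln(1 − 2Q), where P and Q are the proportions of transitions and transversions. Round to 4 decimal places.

0.3844

Under the Kimura two-parameter model, d = −½ ln(1 − 2P − Q) − ¼ ln(1 − 2Q).
1 − 2P − Q = 0.5822, giving −½ ln(0.5822) = 0.270471.
1 − 2Q = 0.634, giving −¼ ln(0.634) = 0.113927.
d = 0.270471 + 0.113927 = 0.384398.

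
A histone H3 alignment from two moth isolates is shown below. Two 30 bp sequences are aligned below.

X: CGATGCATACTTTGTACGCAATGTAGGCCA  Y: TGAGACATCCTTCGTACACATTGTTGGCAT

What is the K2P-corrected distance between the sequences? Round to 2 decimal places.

0.44

Of 30 sites, 4 differences are transitions and 6 are transversions, so P = 4/30 ≈ 0.133333 and Q = 6/30 = 0.2.
Under the Kimura two-parameter model, d = −½ ln(1 − 2P − Q) − ¼ ln(1 − 2Q).
1 − 2P − Q = 0.533334, giving −½ ln(0.533334) = 0.314304.
1 − 2Q = 0.6, giving −¼ ln(0.6) = 0.127706.
d = 0.314304 + 0.127706 = 0.442010.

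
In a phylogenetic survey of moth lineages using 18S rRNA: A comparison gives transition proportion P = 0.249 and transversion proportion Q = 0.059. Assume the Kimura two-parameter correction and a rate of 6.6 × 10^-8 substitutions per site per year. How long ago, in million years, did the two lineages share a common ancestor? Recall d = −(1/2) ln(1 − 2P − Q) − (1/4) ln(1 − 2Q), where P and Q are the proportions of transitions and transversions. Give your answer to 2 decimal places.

3.32

Under the Kimura two-parameter model, d = −½ ln(1 − 2P − Q) − ¼ ln(1 − 2Q).
1 − 2P − Q = 0.443, giving −½ ln(0.443) = 0.407093.
1 − 2Q = 0.882, giving −¼ ln(0.882) = 0.031391.
d = 0.407093 + 0.031391 = 0.438484.
Under a molecular clock d = 2μt, so t = d/(2μ) = 0.438484 / (2 × 6.6 × 10^-8) = 3.32 million years.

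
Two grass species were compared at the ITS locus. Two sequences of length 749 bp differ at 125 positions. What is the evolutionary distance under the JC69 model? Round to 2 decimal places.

p = 125/749 ≈ 0.166889.
d = −(3/4) ln(1 − 4p/3) = −0.75 ln(1 − 0.222519) = −0.75 ln(0.777481)
  = −0.75 × (-0.251696) = 0.188772 substitutions/site.

0.19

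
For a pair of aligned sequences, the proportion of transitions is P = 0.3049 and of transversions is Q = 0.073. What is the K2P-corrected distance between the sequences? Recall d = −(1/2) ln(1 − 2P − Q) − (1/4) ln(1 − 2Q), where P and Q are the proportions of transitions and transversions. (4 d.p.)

Under the Kimura two-parameter model, d = −½ ln(1 − 2P − Q) − ¼ ln(1 − 2Q).
1 − 2P − Q = 0.3172, giving −½ ln(0.3172) = 0.574111.
1 − 2Q = 0.854, giving −¼ ln(0.854) = 0.039456.
d = 0.574111 + 0.039456 = 0.613567.

0.6136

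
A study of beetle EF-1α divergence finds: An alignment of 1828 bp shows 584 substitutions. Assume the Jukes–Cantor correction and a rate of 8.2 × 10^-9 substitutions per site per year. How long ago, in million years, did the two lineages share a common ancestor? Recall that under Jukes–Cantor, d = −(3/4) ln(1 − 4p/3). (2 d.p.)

25.38

p = 584/1828 ≈ 0.319475.
d = −(3/4) ln(1 − 4p/3) = −0.75 ln(1 − 0.425967) = −0.75 ln(0.574033)
  = −0.75 × (-0.555068) = 0.416301 substitutions/site.
Under a molecular clock d = 2μt, so t = d/(2μ) = 0.416301 / (2 × 8.2 × 10^-9) = 25.38 million years.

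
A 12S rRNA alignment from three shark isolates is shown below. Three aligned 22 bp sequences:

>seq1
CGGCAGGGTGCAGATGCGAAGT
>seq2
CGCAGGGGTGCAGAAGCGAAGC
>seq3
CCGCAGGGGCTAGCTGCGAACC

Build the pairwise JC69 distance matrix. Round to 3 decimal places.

d(seq1,seq2) = 0.271, d(seq1,seq3) = 0.414, d(seq2,seq3) = 0.699

seq1–seq2: 5/22 sites differ → p ≈ 0.227273, d = −0.75 ln(1 − 0.303031) = 0.270761 ≈ 0.271.
seq1–seq3: 7/22 sites differ → p ≈ 0.318182, d = −0.75 ln(1 − 0.424243) = 0.414052 ≈ 0.414.
seq2–seq3: 10/22 sites differ → p ≈ 0.454545, d = −0.75 ln(1 − 0.60606) = 0.698667 ≈ 0.699.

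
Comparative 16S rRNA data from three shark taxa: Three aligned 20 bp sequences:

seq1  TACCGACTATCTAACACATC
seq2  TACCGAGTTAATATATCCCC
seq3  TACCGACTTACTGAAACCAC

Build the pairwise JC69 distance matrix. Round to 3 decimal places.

d(seq1,seq2) = 0.687, d(seq1,seq3) = 0.383, d(seq2,seq3) = 0.383

seq1–seq2: 9/20 sites differ → p = 0.45, d = −0.75 ln(1 − 0.6) = 0.687218 ≈ 0.687.
seq1–seq3: 6/20 sites differ → p = 0.3, d = −0.75 ln(1 − 0.4) = 0.383119 ≈ 0.383.
seq2–seq3: 6/20 sites differ → p = 0.3, d = −0.75 ln(1 − 0.4) = 0.383119 ≈ 0.383.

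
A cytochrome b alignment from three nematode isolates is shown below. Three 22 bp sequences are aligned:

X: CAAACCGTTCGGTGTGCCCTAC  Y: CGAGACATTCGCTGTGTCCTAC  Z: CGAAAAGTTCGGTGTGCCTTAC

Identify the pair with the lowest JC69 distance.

X and Z

X–Y: 6/22 differ, p = 0.273, d = 0.339.
X–Z: 4/22 differ, p = 0.182, d = 0.208.
Y–Z: 6/22 differ, p = 0.273, d = 0.339.
The smallest distance is between X and Z.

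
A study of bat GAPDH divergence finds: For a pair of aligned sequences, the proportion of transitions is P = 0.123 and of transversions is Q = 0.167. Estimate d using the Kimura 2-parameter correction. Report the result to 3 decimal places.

0.368

Under the Kimura two-parameter model, d = −½ ln(1 − 2P − Q) − ¼ ln(1 − 2Q).
1 − 2P − Q = 0.587, giving −½ ln(0.587) = 0.266365.
1 − 2Q = 0.666, giving −¼ ln(0.666) = 0.101616.
d = 0.266365 + 0.101616 = 0.367981.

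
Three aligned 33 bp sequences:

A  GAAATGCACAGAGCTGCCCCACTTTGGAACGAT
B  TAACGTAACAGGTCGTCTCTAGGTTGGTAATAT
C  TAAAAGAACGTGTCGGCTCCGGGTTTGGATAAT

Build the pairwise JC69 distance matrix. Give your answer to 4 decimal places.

A–B: 16/33 sites differ → p ≈ 0.484848, d = −0.75 ln(1 − 0.646464) = 0.779827 ≈ 0.7798.
A–C: 16/33 sites differ → p ≈ 0.484848, d = −0.75 ln(1 − 0.646464) = 0.779827 ≈ 0.7798.
B–C: 12/33 sites differ → p ≈ 0.363636, d = −0.75 ln(1 − 0.484848) = 0.497470 ≈ 0.4975.

d(A,B) = 0.7798, d(A,C) = 0.7798, d(B,C) = 0.4975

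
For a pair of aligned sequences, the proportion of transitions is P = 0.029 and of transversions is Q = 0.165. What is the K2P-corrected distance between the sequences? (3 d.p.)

0.226

Under the Kimura two-parameter model, d = −½ ln(1 − 2P − Q) − ¼ ln(1 − 2Q).
1 − 2P − Q = 0.777, giving −½ ln(0.777) = 0.126157.
1 − 2Q = 0.67, giving −¼ ln(0.67) = 0.100119.
d = 0.126157 + 0.100119 = 0.226276.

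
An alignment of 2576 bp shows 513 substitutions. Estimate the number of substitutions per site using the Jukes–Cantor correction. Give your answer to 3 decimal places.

0.231

p = 513/2576 ≈ 0.199146.
d = −(3/4) ln(1 − 4p/3) = −0.75 ln(1 − 0.265528) = −0.75 ln(0.734472)
  = −0.75 × (-0.308603) = 0.231452 substitutions/site.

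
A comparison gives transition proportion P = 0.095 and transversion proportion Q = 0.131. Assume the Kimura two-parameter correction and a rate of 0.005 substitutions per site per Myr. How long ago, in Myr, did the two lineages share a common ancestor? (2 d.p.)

26.95

Under the Kimura two-parameter model, d = −½ ln(1 − 2P − Q) − ¼ ln(1 − 2Q).
1 − 2P − Q = 0.679, giving −½ ln(0.679) = 0.193567.
1 − 2Q = 0.738, giving −¼ ln(0.738) = 0.075953.
d = 0.193567 + 0.075953 = 0.269520.
Under a molecular clock d = 2μt, so t = d/(2μ) = 0.269520 / (2 × 0.005) = 26.95 Myr.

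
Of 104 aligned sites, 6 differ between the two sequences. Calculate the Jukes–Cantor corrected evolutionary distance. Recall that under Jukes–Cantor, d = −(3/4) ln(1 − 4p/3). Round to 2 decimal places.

0.06

p = 6/104 ≈ 0.057692.
d = −(3/4) ln(1 − 4p/3) = −0.75 ln(1 − 0.076923) = −0.75 ln(0.923077)
  = −0.75 × (-0.080043) = 0.060032 substitutions/site.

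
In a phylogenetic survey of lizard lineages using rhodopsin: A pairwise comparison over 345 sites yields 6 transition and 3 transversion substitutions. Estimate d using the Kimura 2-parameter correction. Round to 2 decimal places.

P = 6/345 ≈ 0.017391 and Q = 3/345 ≈ 0.008696.
Under the Kimura two-parameter model, d = −½ ln(1 − 2P − Q) − ¼ ln(1 − 2Q).
1 − 2P − Q = 0.956522, giving −½ ln(0.956522) = 0.022226.
1 − 2Q = 0.982608, giving −¼ ln(0.982608) = 0.004386.
d = 0.022226 + 0.004386 = 0.026612.

0.03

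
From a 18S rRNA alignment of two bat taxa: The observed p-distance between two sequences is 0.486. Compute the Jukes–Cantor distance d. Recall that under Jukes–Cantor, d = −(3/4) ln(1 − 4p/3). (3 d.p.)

d = −(3/4) ln(1 − 4p/3) = −0.75 ln(1 − 0.648) = −0.75 ln(0.352)
  = −0.75 × (-1.044124) = 0.783093 substitutions/site.

0.783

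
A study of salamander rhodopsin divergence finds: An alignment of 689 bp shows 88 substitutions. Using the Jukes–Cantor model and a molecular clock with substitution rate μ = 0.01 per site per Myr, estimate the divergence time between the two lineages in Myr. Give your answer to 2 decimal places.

p = 88/689 ≈ 0.127721.
d = −(3/4) ln(1 − 4p/3) = −0.75 ln(1 − 0.170295) = −0.75 ln(0.829705)
  = −0.75 × (-0.186685) = 0.140014 substitutions/site.
Under a molecular clock d = 2μt, so t = d/(2μ) = 0.140014 / (2 × 0.01) = 7.00 Myr.

7.00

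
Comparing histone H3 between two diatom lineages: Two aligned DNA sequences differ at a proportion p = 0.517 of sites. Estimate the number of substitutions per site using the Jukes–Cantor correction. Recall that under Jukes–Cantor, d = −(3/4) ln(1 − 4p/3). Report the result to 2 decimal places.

d = −(3/4) ln(1 − 4p/3) = −0.75 ln(1 − 0.689333) = −0.75 ln(0.310667)
  = −0.75 × (-1.169034) = 0.876776 substitutions/site.

0.88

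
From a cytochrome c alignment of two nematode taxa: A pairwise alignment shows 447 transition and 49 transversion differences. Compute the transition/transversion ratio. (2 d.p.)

R = 447/49 = 9.122448… ≈ 9.12 (to 2 d.p.).

9.12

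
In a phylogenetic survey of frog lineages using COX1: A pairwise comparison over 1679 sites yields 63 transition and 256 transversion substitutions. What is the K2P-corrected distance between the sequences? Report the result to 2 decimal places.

0.22

P = 63/1679 ≈ 0.037522 and Q = 256/1679 ≈ 0.152472.
Under the Kimura two-parameter model, d = −½ ln(1 − 2P − Q) − ¼ ln(1 − 2Q).
1 − 2P − Q = 0.772484, giving −½ ln(0.772484) = 0.129072.
1 − 2Q = 0.695056, giving −¼ ln(0.695056) = 0.090941.
d = 0.129072 + 0.090941 = 0.220013.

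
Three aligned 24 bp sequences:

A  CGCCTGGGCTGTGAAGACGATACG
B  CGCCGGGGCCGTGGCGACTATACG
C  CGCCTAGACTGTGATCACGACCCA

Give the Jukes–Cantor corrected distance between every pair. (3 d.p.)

A–B: 5/24 sites differ → p ≈ 0.208333, d = −0.75 ln(1 − 0.277777) = 0.244066 ≈ 0.244.
A–C: 7/24 sites differ → p ≈ 0.291667, d = −0.75 ln(1 − 0.388889) = 0.369358 ≈ 0.369.
B–C: 11/24 sites differ → p ≈ 0.458333, d = −0.75 ln(1 − 0.611111) = 0.708346 ≈ 0.708.

d(A,B) = 0.244, d(A,C) = 0.369, d(B,C) = 0.708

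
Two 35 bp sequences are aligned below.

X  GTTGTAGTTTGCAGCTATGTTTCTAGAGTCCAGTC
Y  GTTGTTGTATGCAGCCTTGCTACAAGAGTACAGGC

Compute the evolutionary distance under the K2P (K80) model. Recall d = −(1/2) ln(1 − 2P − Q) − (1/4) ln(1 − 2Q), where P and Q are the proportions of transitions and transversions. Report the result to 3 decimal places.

Of 35 sites, 2 differences are transitions and 7 are transversions, so P = 2/35 ≈ 0.057143 and Q = 7/35 = 0.2.
Under the Kimura two-parameter model, d = −½ ln(1 − 2P − Q) − ¼ ln(1 − 2Q).
1 − 2P − Q = 0.685714, giving −½ ln(0.685714) = 0.188647.
1 − 2Q = 0.6, giving −¼ ln(0.6) = 0.127706.
d = 0.188647 + 0.127706 = 0.316353.

0.316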